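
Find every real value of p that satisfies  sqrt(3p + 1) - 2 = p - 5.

Isolate the radical: sqrt(3p + 1) = p - 3.
Square both sides: 3p + 1 = (p - 3)^2.
Expand and rearrange: p^2 - 9p + 8 = 0.
Solving gives p = 8 or p = 1.
Check each candidate in the original equation:
  p = 8: sqrt(25) = 5, while p - 3 = 5 — valid.
  p = 1: sqrt(4) = 2, while p - 3 = -2 — extraneous.

p = 8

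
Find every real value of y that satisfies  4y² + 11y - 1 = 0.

y = -2.8381 or y = 0.0881

Discriminant: (11)² − 4·4·(-1) = 137.
Quadratic formula: y = (-11 ± √137) / 8.
So y = -11/8 + √(137)/8 ≈ 0.0881 or y = -√(137)/8 - 11/8 ≈ -2.8381.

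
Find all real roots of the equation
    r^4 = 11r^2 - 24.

r = -2.8284 or r = -1.7321 or r = 1.7321 or r = 2.8284

Let u = r^2. The equation becomes u^2 - 11u + 24 = 0.
Factor: (u - 8)(u - 3) = 0, so u = 8 or u = 3.
r^2 = 8 gives r = +/-2*sqrt(2) ~= +/-2.8284.
r^2 = 3 gives r = +/-sqrt(3) ~= +/-1.7321.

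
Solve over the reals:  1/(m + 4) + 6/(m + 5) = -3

m = -7.2301 or m = -4.1032

Multiply both sides by (m + 4)(m + 5):
(m + 5) + 6(m + 4) = -3(m + 4)(m + 5).
Expand and collect terms: -3m² - 34m - 89 = 0.
By the quadratic formula, m = (34 ± √88) / -6, so m ≈ -7.2301 or m ≈ -4.1032.
Neither value makes a denominator zero (m ≠ -4, m ≠ -5), so both are valid.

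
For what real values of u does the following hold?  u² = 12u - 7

Rearrange to standard form: u² - 12u + 7 = 0.
Discriminant: (-12)² − 4·1·7 = 116.
Quadratic formula: u = (12 ± √116) / 2.
So u = √(29) + 6 ≈ 11.3852 or u = 6 - √(29) ≈ 0.6148.

u = 0.6148 or u = 11.3852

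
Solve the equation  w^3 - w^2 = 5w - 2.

w = -2 or w = 0.382 or w = 2.618

Rearrange: w^3 - w^2 - 5w + 2 = 0.
Possible rational roots are divisors of 2. Testing w = -2 gives 0, so (w + 2) is a factor.
Divide: w^3 - w^2 - 5w + 2 = (w + 2)(w^2 - 3w + 1).
Apply the quadratic formula to w^2 - 3w + 1 = 0: w = (3 +/- sqrt(5))/2, i.e. w ~= 2.618 or w ~= 0.382.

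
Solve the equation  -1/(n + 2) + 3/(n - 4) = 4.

n = -2.2231 or n = 4.7231

Multiply both sides by (n + 2)(n - 4):
-(n - 4) + 3(n + 2) = 4(n + 2)(n - 4).
Expand and collect terms: 4n² - 10n - 42 = 0.
By the quadratic formula, n = (10 ± √772) / 8, so n ≈ 4.7231 or n ≈ -2.2231.
Neither value makes a denominator zero (n ≠ -2, n ≠ 4), so both are valid.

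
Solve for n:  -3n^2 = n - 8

Rearrange to standard form: -3n^2 - n + 8 = 0.
Discriminant: (-1)^2 - 4*(-3)*8 = 97.
Quadratic formula: n = (1 +/- sqrt(97)) / (-6).
So n = -sqrt(97)/6 - 1/6 ~= -1.8081 or n = -1/6 + sqrt(97)/6 ~= 1.4748.

n = -1.8081 or n = 1.4748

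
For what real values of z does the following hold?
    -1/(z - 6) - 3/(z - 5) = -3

Multiply both sides by (z - 6)(z - 5):
-(z - 5) - 3(z - 6) = -3(z - 6)(z - 5).
Expand and collect terms: -3z² + 37z - 113 = 0.
By the quadratic formula, z = (-37 ± √13) / -6, so z ≈ 5.5657 or z ≈ 6.7676.
Neither value makes a denominator zero (z ≠ 6, z ≠ 5), so both are valid.

z = 5.5657 or z = 6.7676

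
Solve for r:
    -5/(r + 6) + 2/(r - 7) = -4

r = -4.6942 or r = 6.4442

Multiply both sides by (r + 6)(r - 7):
-5(r - 7) + 2(r + 6) = -4(r + 6)(r - 7).
Expand and collect terms: -4r^2 + 7r + 121 = 0.
By the quadratic formula, r = (-7 +/- sqrt(1985)) / -8, so r ~= -4.6942 or r ~= 6.4442.
Neither value makes a denominator zero (r != -6, r != 7), so both are valid.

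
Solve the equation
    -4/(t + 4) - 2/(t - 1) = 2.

Multiply both sides by (t + 4)(t - 1):
-4(t - 1) - 2(t + 4) = 2(t + 4)(t - 1).
Expand and collect terms: 2t² + 12t - 4 = 0.
By the quadratic formula, t = (-12 ± √176) / 4, so t ≈ 0.3166 or t ≈ -6.3166.
Neither value makes a denominator zero (t ≠ -4, t ≠ 1), so both are valid.

t = -6.3166 or t = 0.3166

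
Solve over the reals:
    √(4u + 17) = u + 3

Square both sides: 4u + 17 = (u + 3)².
Expand and rearrange: u² + 2u - 8 = 0.
Solving gives u = 2 or u = -4.
Check each candidate in the original equation:
  u = 2: √(25) = 5, while u + 3 = 5 — valid.
  u = -4: √(1) = 1, while u + 3 = -1 — extraneous.

u = 2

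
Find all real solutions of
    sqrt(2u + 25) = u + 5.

u = 0

Square both sides: 2u + 25 = (u + 5)^2.
Expand and rearrange: u^2 + 8u = 0.
Solving gives u = 0 or u = -8.
Check each candidate in the original equation:
  u = 0: sqrt(25) = 5, while u + 5 = 5 — valid.
  u = -8: sqrt(9) = 3, while u + 5 = -3 — extraneous.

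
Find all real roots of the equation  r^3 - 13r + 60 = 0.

Possible rational roots are divisors of 60. Testing r = -5 gives 0, so (r + 5) is a factor.
Divide: r^3 - 13r + 60 = (r + 5)(r^2 - 5r + 12).
The quadratic r^2 - 5r + 12 has discriminant -23 < 0, so no further real roots.

r = -5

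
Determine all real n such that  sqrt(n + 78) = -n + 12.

n = 3

Square both sides: n + 78 = (-n + 12)^2.
Expand and rearrange: n^2 - 25n + 66 = 0.
Solving gives n = 22 or n = 3.
Check each candidate in the original equation:
  n = 22: sqrt(100) = 10, while -n + 12 = -10 — extraneous.
  n = 3: sqrt(81) = 9, while -n + 12 = 9 — valid.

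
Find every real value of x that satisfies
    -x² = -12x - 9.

Rearrange to standard form: -x² + 12x + 9 = 0.
Discriminant: (12)² − 4·(-1)·9 = 180.
Quadratic formula: x = (-12 ± √180) / (-2).
So x = 6 - 3·√(5) ≈ -0.7082 or x = 6 + 3·√(5) ≈ 12.7082.

x = -0.7082 or x = 12.7082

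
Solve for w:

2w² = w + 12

Rearrange to standard form: 2w² - w - 12 = 0.
Discriminant: (-1)² − 4·2·(-12) = 97.
Quadratic formula: w = (1 ± √97) / 4.
So w = 1/4 + √(97)/4 ≈ 2.7122 or w = 1/4 - √(97)/4 ≈ -2.2122.

w = -2.2122 or w = 2.7122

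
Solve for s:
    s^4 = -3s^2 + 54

s = -2.4495 or s = 2.4495

Let u = s^2. The equation becomes u^2 + 3u - 54 = 0.
Factor: (u - 6)(u + 9) = 0, so u = 6 or u = -9.
s^2 = 6 gives s = +/-sqrt(6) ~= +/-2.4495.
s^2 = -9 < 0 has no real solution.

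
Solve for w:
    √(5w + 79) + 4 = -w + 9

w = -3

Isolate the radical: √(5w + 79) = -w + 5.
Square both sides: 5w + 79 = (-w + 5)².
Expand and rearrange: w² - 15w - 54 = 0.
Solving gives w = 18 or w = -3.
Check each candidate in the original equation:
  w = 18: √(169) = 13, while -w + 5 = -13 — extraneous.
  w = -3: √(64) = 8, while -w + 5 = 8 — valid.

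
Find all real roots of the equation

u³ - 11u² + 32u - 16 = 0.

Possible rational roots are divisors of -16. Testing u = 4 gives 0, so (u - 4) is a factor.
Divide: u³ - 11u² + 32u - 16 = (u - 4)(u² - 7u + 4).
Apply the quadratic formula to u² - 7u + 4 = 0: u = (7 ± √33)/2, i.e. u ≈ 6.3723 or u ≈ 0.6277.

u = 0.6277 or u = 4 or u = 6.3723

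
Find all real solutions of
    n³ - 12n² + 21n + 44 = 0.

Possible rational roots are divisors of 44. Testing n = 4 gives 0, so (n - 4) is a factor.
Divide: n³ - 12n² + 21n + 44 = (n - 4)(n² - 8n - 11).
Apply the quadratic formula to n² - 8n - 11 = 0: n = (8 ± √108)/2, i.e. n ≈ 9.1962 or n ≈ -1.1962.

n = -1.1962 or n = 4 or n = 9.1962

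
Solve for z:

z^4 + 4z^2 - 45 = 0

z = -2.2361 or z = 2.2361

Let u = z^2. The equation becomes u^2 + 4u - 45 = 0.
Factor: (u - 5)(u + 9) = 0, so u = 5 or u = -9.
z^2 = 5 gives z = +/-sqrt(5) ~= +/-2.2361.
z^2 = -9 < 0 has no real solution.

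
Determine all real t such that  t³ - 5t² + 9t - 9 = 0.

t = 3

Possible rational roots are divisors of -9. Testing t = 3 gives 0, so (t - 3) is a factor.
Divide: t³ - 5t² + 9t - 9 = (t - 3)(t² - 2t + 3).
The quadratic t² - 2t + 3 has discriminant -8 < 0, so no further real roots.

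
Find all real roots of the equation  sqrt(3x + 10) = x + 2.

Square both sides: 3x + 10 = (x + 2)^2.
Expand and rearrange: x^2 + x - 6 = 0.
Solving gives x = 2 or x = -3.
Check each candidate in the original equation:
  x = 2: sqrt(16) = 4, while x + 2 = 4 — valid.
  x = -3: sqrt(1) = 1, while x + 2 = -1 — extraneous.

x = 2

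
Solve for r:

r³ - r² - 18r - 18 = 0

Possible rational roots are divisors of -18. Testing r = -3 gives 0, so (r + 3) is a factor.
Divide: r³ - r² - 18r - 18 = (r + 3)(r² - 4r - 6).
Apply the quadratic formula to r² - 4r - 6 = 0: r = (4 ± √40)/2, i.e. r ≈ 5.1623 or r ≈ -1.1623.

r = -3 or r = -1.1623 or r = 5.1623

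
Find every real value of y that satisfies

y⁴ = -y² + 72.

y = -2.8284 or y = 2.8284

Let u = y². The equation becomes u² + u - 72 = 0.
Factor: (u + 9)(u - 8) = 0, so u = -9 or u = 8.
y² = -9 < 0 has no real solution.
y² = 8 gives y = ±2·√(2) ≈ ±2.8284.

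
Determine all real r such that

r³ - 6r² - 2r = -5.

r = -1 or r = 0.8074 or r = 6.1926

Rearrange: r³ - 6r² - 2r + 5 = 0.
Possible rational roots are divisors of 5. Testing r = -1 gives 0, so (r + 1) is a factor.
Divide: r³ - 6r² - 2r + 5 = (r + 1)(r² - 7r + 5).
Apply the quadratic formula to r² - 7r + 5 = 0: r = (7 ± √29)/2, i.e. r ≈ 6.1926 or r ≈ 0.8074.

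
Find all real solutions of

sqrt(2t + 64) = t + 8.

t = 0

Square both sides: 2t + 64 = (t + 8)^2.
Expand and rearrange: t^2 + 14t = 0.
Solving gives t = 0 or t = -14.
Check each candidate in the original equation:
  t = 0: sqrt(64) = 8, while t + 8 = 8 — valid.
  t = -14: sqrt(36) = 6, while t + 8 = -6 — extraneous.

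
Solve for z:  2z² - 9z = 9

z = -0.8423 or z = 5.3423

Rearrange to standard form: 2z² - 9z - 9 = 0.
Discriminant: (-9)² − 4·2·(-9) = 153.
Quadratic formula: z = (9 ± √153) / 4.
So z = 9/4 + 3·√(17)/4 ≈ 5.3423 or z = 9/4 - 3·√(17)/4 ≈ -0.8423.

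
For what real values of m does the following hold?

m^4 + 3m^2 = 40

m = -2.2361 or m = 2.2361

Let u = m^2. The equation becomes u^2 + 3u - 40 = 0.
Factor: (u - 5)(u + 8) = 0, so u = 5 or u = -8.
m^2 = 5 gives m = +/-sqrt(5) ~= +/-2.2361.
m^2 = -8 < 0 has no real solution.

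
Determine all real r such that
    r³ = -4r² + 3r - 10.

r = -5

Rearrange: r³ + 4r² - 3r + 10 = 0.
Possible rational roots are divisors of 10. Testing r = -5 gives 0, so (r + 5) is a factor.
Divide: r³ + 4r² - 3r + 10 = (r + 5)(r² - r + 2).
The quadratic r² - r + 2 has discriminant -7 < 0, so no further real roots.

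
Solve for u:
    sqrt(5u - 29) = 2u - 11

Square both sides: 5u - 29 = (2u - 11)^2.
Expand and rearrange: 4u^2 - 49u + 150 = 0.
Solving gives u = 6.25 or u = 6.
Check each candidate in the original equation:
  u = 6.25: sqrt(2.25) = 1.5, while 2u - 11 = 1.5 — valid.
  u = 6: sqrt(1) = 1, while 2u - 11 = 1 — valid.

u = 6 or u = 6.25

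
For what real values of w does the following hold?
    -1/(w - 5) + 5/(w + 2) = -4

w = -3.2131 or w = 5.2131

Multiply both sides by (w - 5)(w + 2):
-(w + 2) + 5(w - 5) = -4(w - 5)(w + 2).
Expand and collect terms: -4w² + 8w + 67 = 0.
By the quadratic formula, w = (-8 ± √1136) / -8, so w ≈ -3.2131 or w ≈ 5.2131.
Neither value makes a denominator zero (w ≠ 5, w ≠ -2), so both are valid.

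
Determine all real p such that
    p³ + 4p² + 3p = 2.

Rearrange: p³ + 4p² + 3p - 2 = 0.
Possible rational roots are divisors of -2. Testing p = -2 gives 0, so (p + 2) is a factor.
Divide: p³ + 4p² + 3p - 2 = (p + 2)(p² + 2p - 1).
Apply the quadratic formula to p² + 2p - 1 = 0: p = (-2 ± √8)/2, i.e. p ≈ 0.4142 or p ≈ -2.4142.

p = -2.4142 or p = -2 or p = 0.4142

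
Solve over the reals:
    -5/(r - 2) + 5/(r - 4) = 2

Multiply both sides by (r - 2)(r - 4):
-5(r - 4) + 5(r - 2) = 2(r - 2)(r - 4).
Expand and collect terms: 2r^2 - 12r + 6 = 0.
By the quadratic formula, r = (12 +/- sqrt(96)) / 4, so r ~= 5.4495 or r ~= 0.5505.
Neither value makes a denominator zero (r != 2, r != 4), so both are valid.

r = 0.5505 or r = 5.4495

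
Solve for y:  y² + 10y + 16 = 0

y = -8 or y = -2

Factor: (y + 8)(y + 2) = 0.
So y = -8 or y = -2.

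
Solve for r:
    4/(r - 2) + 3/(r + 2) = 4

r = -1.4197 or r = 3.1697

Multiply both sides by (r - 2)(r + 2):
4(r + 2) + 3(r - 2) = 4(r - 2)(r + 2).
Expand and collect terms: 4r^2 - 7r - 18 = 0.
By the quadratic formula, r = (7 +/- sqrt(337)) / 8, so r ~= 3.1697 or r ~= -1.4197.
Neither value makes a denominator zero (r != 2, r != -2), so both are valid.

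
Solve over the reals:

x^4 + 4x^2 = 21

x = -1.7321 or x = 1.7321

Let u = x^2. The equation becomes u^2 + 4u - 21 = 0.
Factor: (u + 7)(u - 3) = 0, so u = -7 or u = 3.
x^2 = -7 < 0 has no real solution.
x^2 = 3 gives x = +/-sqrt(3) ~= +/-1.7321.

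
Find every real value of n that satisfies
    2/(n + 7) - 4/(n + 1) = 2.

n = -5 or n = -4

Multiply both sides by (n + 7)(n + 1):
2(n + 1) - 4(n + 7) = 2(n + 7)(n + 1).
Expand and collect terms: 2n^2 + 18n + 40 = 0.
Factor or apply the quadratic formula: n = -4 or n = -5.
Neither value makes a denominator zero (n != -7, n != -1), so both are valid.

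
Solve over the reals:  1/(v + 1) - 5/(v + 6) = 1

Multiply both sides by (v + 1)(v + 6):
(v + 6) - 5(v + 1) = (v + 1)(v + 6).
Expand and collect terms: v² + 11v + 5 = 0.
By the quadratic formula, v = (-11 ± √101) / 2, so v ≈ -0.4751 or v ≈ -10.5249.
Neither value makes a denominator zero (v ≠ -1, v ≠ -6), so both are valid.

v = -10.5249 or v = -0.4751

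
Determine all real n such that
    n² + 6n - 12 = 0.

Discriminant: (6)² − 4·1·(-12) = 84.
Quadratic formula: n = (-6 ± √84) / 2.
So n = -3 + √(21) ≈ 1.5826 or n = -√(21) - 3 ≈ -7.5826.

n = -7.5826 or n = 1.5826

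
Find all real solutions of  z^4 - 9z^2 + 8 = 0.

z = -2.8284 or z = -1 or z = 1 or z = 2.8284

Let u = z^2. The equation becomes u^2 - 9u + 8 = 0.
Factor: (u - 8)(u - 1) = 0, so u = 8 or u = 1.
z^2 = 8 gives z = +/-2*sqrt(2) ~= +/-2.8284.
z^2 = 1 gives z = +/-1.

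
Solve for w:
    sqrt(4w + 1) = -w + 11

Square both sides: 4w + 1 = (-w + 11)^2.
Expand and rearrange: w^2 - 26w + 120 = 0.
Solving gives w = 20 or w = 6.
Check each candidate in the original equation:
  w = 20: sqrt(81) = 9, while -w + 11 = -9 — extraneous.
  w = 6: sqrt(25) = 5, while -w + 11 = 5 — valid.

w = 6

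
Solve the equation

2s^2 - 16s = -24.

s = 2 or s = 6

Bring every term to one side: 2s^2 - 16s + 24 = 0.
Factor: 2(s - 2)(s - 6) = 0.
So s = 2 or s = 6.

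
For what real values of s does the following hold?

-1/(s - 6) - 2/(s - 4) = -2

Multiply both sides by (s - 6)(s - 4):
-(s - 4) - 2(s - 6) = -2(s - 6)(s - 4).
Expand and collect terms: -2s² + 23s - 64 = 0.
By the quadratic formula, s = (-23 ± √17) / -4, so s ≈ 4.7192 or s ≈ 6.7808.
Neither value makes a denominator zero (s ≠ 6, s ≠ 4), so both are valid.

s = 4.7192 or s = 6.7808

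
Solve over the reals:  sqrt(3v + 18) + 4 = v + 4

Isolate the radical: sqrt(3v + 18) = v.
Square both sides: 3v + 18 = (v)^2.
Expand and rearrange: v^2 - 3v - 18 = 0.
Solving gives v = 6 or v = -3.
Check each candidate in the original equation:
  v = 6: sqrt(36) = 6, while v = 6 — valid.
  v = -3: sqrt(9) = 3, while v = -3 — extraneous.

v = 6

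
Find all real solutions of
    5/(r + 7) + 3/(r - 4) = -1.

Multiply both sides by (r + 7)(r - 4):
5(r - 4) + 3(r + 7) = -(r + 7)(r - 4).
Expand and collect terms: -r² - 11r + 27 = 0.
By the quadratic formula, r = (11 ± √229) / -2, so r ≈ -13.0664 or r ≈ 2.0664.
Neither value makes a denominator zero (r ≠ -7, r ≠ 4), so both are valid.

r = -13.0664 or r = 2.0664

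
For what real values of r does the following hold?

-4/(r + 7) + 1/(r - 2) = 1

Multiply both sides by (r + 7)(r - 2):
-4(r - 2) + (r + 7) = (r + 7)(r - 2).
Expand and collect terms: r² + 8r - 29 = 0.
By the quadratic formula, r = (-8 ± √180) / 2, so r ≈ 2.7082 or r ≈ -10.7082.
Neither value makes a denominator zero (r ≠ -7, r ≠ 2), so both are valid.

r = -10.7082 or r = 2.7082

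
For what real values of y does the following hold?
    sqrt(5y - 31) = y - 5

y = 7 or y = 8

Square both sides: 5y - 31 = (y - 5)^2.
Expand and rearrange: y^2 - 15y + 56 = 0.
Solving gives y = 8 or y = 7.
Check each candidate in the original equation:
  y = 8: sqrt(9) = 3, while y - 5 = 3 — valid.
  y = 7: sqrt(4) = 2, while y - 5 = 2 — valid.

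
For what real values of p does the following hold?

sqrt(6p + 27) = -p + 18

p = 9

Square both sides: 6p + 27 = (-p + 18)^2.
Expand and rearrange: p^2 - 42p + 297 = 0.
Solving gives p = 33 or p = 9.
Check each candidate in the original equation:
  p = 33: sqrt(225) = 15, while -p + 18 = -15 — extraneous.
  p = 9: sqrt(81) = 9, while -p + 18 = 9 — valid.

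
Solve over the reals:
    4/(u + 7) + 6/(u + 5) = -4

u = -8.6861 or u = -5.8139

Multiply both sides by (u + 7)(u + 5):
4(u + 5) + 6(u + 7) = -4(u + 7)(u + 5).
Expand and collect terms: -4u² - 58u - 202 = 0.
By the quadratic formula, u = (58 ± √132) / -8, so u ≈ -8.6861 or u ≈ -5.8139.
Neither value makes a denominator zero (u ≠ -7, u ≠ -5), so both are valid.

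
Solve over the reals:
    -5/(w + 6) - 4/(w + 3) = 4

w = -7.5975 or w = -3.6525

Multiply both sides by (w + 6)(w + 3):
-5(w + 3) - 4(w + 6) = 4(w + 6)(w + 3).
Expand and collect terms: 4w^2 + 45w + 111 = 0.
By the quadratic formula, w = (-45 +/- sqrt(249)) / 8, so w ~= -3.6525 or w ~= -7.5975.
Neither value makes a denominator zero (w != -6, w != -3), so both are valid.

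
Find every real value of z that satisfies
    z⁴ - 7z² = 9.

Let u = z². The equation becomes u² - 7u - 9 = 0.
By the quadratic formula, u = 7/2 + √(85)/2 or u = 7/2 - √(85)/2.
z² = 7/2 + √(85)/2 gives z = ±√(7/2 + √(85)/2) ≈ ±2.8478.
z² = 7/2 - √(85)/2 < 0 has no real solution.

z = -2.8478 or z = 2.8478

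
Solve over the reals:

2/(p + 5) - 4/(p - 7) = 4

Multiply both sides by (p + 5)(p - 7):
2(p - 7) - 4(p + 5) = 4(p + 5)(p - 7).
Expand and collect terms: 4p^2 - 6p - 106 = 0.
By the quadratic formula, p = (6 +/- sqrt(1732)) / 8, so p ~= 5.9522 or p ~= -4.4522.
Neither value makes a denominator zero (p != -5, p != 7), so both are valid.

p = -4.4522 or p = 5.9522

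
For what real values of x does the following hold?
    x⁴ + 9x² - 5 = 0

x = -0.7245 or x = 0.7245

Let u = x². The equation becomes u² + 9u - 5 = 0.
By the quadratic formula, u = -9/2 + √(101)/2 or u = -√(101)/2 - 9/2.
x² = -9/2 + √(101)/2 gives x = ±√(-9/2 + √(101)/2) ≈ ±0.7245.
x² = -√(101)/2 - 9/2 < 0 has no real solution.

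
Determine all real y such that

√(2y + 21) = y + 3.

Square both sides: 2y + 21 = (y + 3)².
Expand and rearrange: y² + 4y - 12 = 0.
Solving gives y = 2 or y = -6.
Check each candidate in the original equation:
  y = 2: √(25) = 5, while y + 3 = 5 — valid.
  y = -6: √(9) = 3, while y + 3 = -3 — extraneous.

y = 2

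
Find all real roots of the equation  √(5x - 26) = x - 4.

Square both sides: 5x - 26 = (x - 4)².
Expand and rearrange: x² - 13x + 42 = 0.
Solving gives x = 7 or x = 6.
Check each candidate in the original equation:
  x = 7: √(9) = 3, while x - 4 = 3 — valid.
  x = 6: √(4) = 2, while x - 4 = 2 — valid.

x = 6 or x = 7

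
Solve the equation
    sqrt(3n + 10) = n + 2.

Square both sides: 3n + 10 = (n + 2)^2.
Expand and rearrange: n^2 + n - 6 = 0.
Solving gives n = 2 or n = -3.
Check each candidate in the original equation:
  n = 2: sqrt(16) = 4, while n + 2 = 4 — valid.
  n = -3: sqrt(1) = 1, while n + 2 = -1 — extraneous.

n = 2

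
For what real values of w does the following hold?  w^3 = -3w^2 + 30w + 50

w = -6.4495 or w = -1.5505 or w = 5

Rearrange: w^3 + 3w^2 - 30w - 50 = 0.
Possible rational roots are divisors of -50. Testing w = 5 gives 0, so (w - 5) is a factor.
Divide: w^3 + 3w^2 - 30w - 50 = (w - 5)(w^2 + 8w + 10).
Apply the quadratic formula to w^2 + 8w + 10 = 0: w = (-8 +/- sqrt(24))/2, i.e. w ~= -1.5505 or w ~= -6.4495.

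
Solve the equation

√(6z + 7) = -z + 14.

z = 7

Square both sides: 6z + 7 = (-z + 14)².
Expand and rearrange: z² - 34z + 189 = 0.
Solving gives z = 27 or z = 7.
Check each candidate in the original equation:
  z = 27: √(169) = 13, while -z + 14 = -13 — extraneous.
  z = 7: √(49) = 7, while -z + 14 = 7 — valid.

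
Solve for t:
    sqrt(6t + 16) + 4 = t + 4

t = 8

Isolate the radical: sqrt(6t + 16) = t.
Square both sides: 6t + 16 = (t)^2.
Expand and rearrange: t^2 - 6t - 16 = 0.
Solving gives t = 8 or t = -2.
Check each candidate in the original equation:
  t = 8: sqrt(64) = 8, while t = 8 — valid.
  t = -2: sqrt(4) = 2, while t = -2 — extraneous.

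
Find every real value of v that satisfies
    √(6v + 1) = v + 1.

Square both sides: 6v + 1 = (v + 1)².
Expand and rearrange: v² - 4v = 0.
Solving gives v = 4 or v = 0.
Check each candidate in the original equation:
  v = 4: √(25) = 5, while v + 1 = 5 — valid.
  v = 0: √(1) = 1, while v + 1 = 1 — valid.

v = 0 or v = 4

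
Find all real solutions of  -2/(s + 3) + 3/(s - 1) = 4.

s = -3.4276 or s = 1.6776

Multiply both sides by (s + 3)(s - 1):
-2(s - 1) + 3(s + 3) = 4(s + 3)(s - 1).
Expand and collect terms: 4s^2 + 7s - 23 = 0.
By the quadratic formula, s = (-7 +/- sqrt(417)) / 8, so s ~= 1.6776 or s ~= -3.4276.
Neither value makes a denominator zero (s != -3, s != 1), so both are valid.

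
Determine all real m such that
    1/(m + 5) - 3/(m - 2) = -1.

Multiply both sides by (m + 5)(m - 2):
(m - 2) - 3(m + 5) = -(m + 5)(m - 2).
Expand and collect terms: -m² - m + 27 = 0.
By the quadratic formula, m = (1 ± √109) / -2, so m ≈ -5.7202 or m ≈ 4.7202.
Neither value makes a denominator zero (m ≠ -5, m ≠ 2), so both are valid.

m = -5.7202 or m = 4.7202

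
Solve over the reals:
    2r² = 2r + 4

r = -1 or r = 2

Bring every term to one side: 2r² - 2r - 4 = 0.
Factor: 2(r + 1)(r - 2) = 0.
So r = -1 or r = 2.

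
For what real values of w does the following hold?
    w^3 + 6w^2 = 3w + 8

w = -6.2749 or w = -1 or w = 1.2749

Rearrange: w^3 + 6w^2 - 3w - 8 = 0.
Possible rational roots are divisors of -8. Testing w = -1 gives 0, so (w + 1) is a factor.
Divide: w^3 + 6w^2 - 3w - 8 = (w + 1)(w^2 + 5w - 8).
Apply the quadratic formula to w^2 + 5w - 8 = 0: w = (-5 +/- sqrt(57))/2, i.e. w ~= 1.2749 or w ~= -6.2749.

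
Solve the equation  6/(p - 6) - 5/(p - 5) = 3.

p = 4.2137 or p = 7.1196

Multiply both sides by (p - 6)(p - 5):
6(p - 5) - 5(p - 6) = 3(p - 6)(p - 5).
Expand and collect terms: 3p² - 34p + 90 = 0.
By the quadratic formula, p = (34 ± √76) / 6, so p ≈ 7.1196 or p ≈ 4.2137.
Neither value makes a denominator zero (p ≠ 6, p ≠ 5), so both are valid.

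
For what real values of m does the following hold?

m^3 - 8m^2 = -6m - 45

Rearrange: m^3 - 8m^2 + 6m + 45 = 0.
Possible rational roots are divisors of 45. Testing m = 5 gives 0, so (m - 5) is a factor.
Divide: m^3 - 8m^2 + 6m + 45 = (m - 5)(m^2 - 3m - 9).
Apply the quadratic formula to m^2 - 3m - 9 = 0: m = (3 +/- sqrt(45))/2, i.e. m ~= 4.8541 or m ~= -1.8541.

m = -1.8541 or m = 4.8541 or m = 5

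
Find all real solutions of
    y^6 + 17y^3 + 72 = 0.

y = -2.0801 or y = -2

Let u = y^3. The equation becomes u^2 + 17u + 72 = 0.
Factor: (u + 9)(u + 8) = 0, so u = -9 or u = -8.
y^3 = -9 gives y = -(9)^(1/3) ~= -2.0801.
y^3 = -8 gives y = -2.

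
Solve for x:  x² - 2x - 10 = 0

x = -2.3166 or x = 4.3166

Discriminant: (-2)² − 4·1·(-10) = 44.
Quadratic formula: x = (2 ± √44) / 2.
So x = 1 + √(11) ≈ 4.3166 or x = 1 - √(11) ≈ -2.3166.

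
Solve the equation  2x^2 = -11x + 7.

Rearrange to standard form: 2x^2 + 11x - 7 = 0.
Discriminant: (11)^2 - 4*2*(-7) = 177.
Quadratic formula: x = (-11 +/- sqrt(177)) / 4.
So x = -11/4 + sqrt(177)/4 ~= 0.576 or x = -sqrt(177)/4 - 11/4 ~= -6.076.

x = -6.076 or x = 0.576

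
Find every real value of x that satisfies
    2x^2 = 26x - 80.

x = 5 or x = 8

Bring every term to one side: 2x^2 - 26x + 80 = 0.
Factor: 2(x - 5)(x - 8) = 0.
So x = 5 or x = 8.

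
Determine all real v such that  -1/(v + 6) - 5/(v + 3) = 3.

Multiply both sides by (v + 6)(v + 3):
-(v + 3) - 5(v + 6) = 3(v + 6)(v + 3).
Expand and collect terms: 3v^2 + 33v + 87 = 0.
By the quadratic formula, v = (-33 +/- sqrt(45)) / 6, so v ~= -4.382 or v ~= -6.618.
Neither value makes a denominator zero (v != -6, v != -3), so both are valid.

v = -6.618 or v = -4.382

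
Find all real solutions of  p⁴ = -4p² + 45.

Let u = p². The equation becomes u² + 4u - 45 = 0.
Factor: (u + 9)(u - 5) = 0, so u = -9 or u = 5.
p² = -9 < 0 has no real solution.
p² = 5 gives p = ±√(5) ≈ ±2.2361.

p = -2.2361 or p = 2.2361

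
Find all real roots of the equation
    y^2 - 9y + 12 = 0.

Discriminant: (-9)^2 - 4*1*12 = 33.
Quadratic formula: y = (9 +/- sqrt(33)) / 2.
So y = sqrt(33)/2 + 9/2 ~= 7.3723 or y = 9/2 - sqrt(33)/2 ~= 1.6277.

y = 1.6277 or y = 7.3723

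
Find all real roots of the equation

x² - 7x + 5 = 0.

x = 0.8074 or x = 6.1926

Discriminant: (-7)² − 4·1·5 = 29.
Quadratic formula: x = (7 ± √29) / 2.
So x = √(29)/2 + 7/2 ≈ 6.1926 or x = 7/2 - √(29)/2 ≈ 0.8074.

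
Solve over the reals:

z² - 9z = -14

Bring every term to one side: z² - 9z + 14 = 0.
Factor: (z - 7)(z - 2) = 0.
So z = 7 or z = 2.

z = 2 or z = 7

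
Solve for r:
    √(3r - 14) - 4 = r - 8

r = 5 or r = 6

Isolate the radical: √(3r - 14) = r - 4.
Square both sides: 3r - 14 = (r - 4)².
Expand and rearrange: r² - 11r + 30 = 0.
Solving gives r = 6 or r = 5.
Check each candidate in the original equation:
  r = 6: √(4) = 2, while r - 4 = 2 — valid.
  r = 5: √(1) = 1, while r - 4 = 1 — valid.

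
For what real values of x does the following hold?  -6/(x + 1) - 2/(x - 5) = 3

Multiply both sides by (x + 1)(x - 5):
-6(x - 5) - 2(x + 1) = 3(x + 1)(x - 5).
Expand and collect terms: 3x^2 - 4x - 43 = 0.
By the quadratic formula, x = (4 +/- sqrt(532)) / 6, so x ~= 4.5109 or x ~= -3.1775.
Neither value makes a denominator zero (x != -1, x != 5), so both are valid.

x = -3.1775 or x = 4.5109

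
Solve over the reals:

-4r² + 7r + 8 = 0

r = -0.788 or r = 2.538

Discriminant: (7)² − 4·(-4)·8 = 177.
Quadratic formula: r = (-7 ± √177) / (-8).
So r = 7/8 - √(177)/8 ≈ -0.788 or r = 7/8 + √(177)/8 ≈ 2.538.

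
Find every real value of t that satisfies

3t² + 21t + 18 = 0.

Factor: 3(t + 6)(t + 1) = 0.
So t = -6 or t = -1.

t = -6 or t = -1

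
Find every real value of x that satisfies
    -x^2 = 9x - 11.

x = -10.0902 or x = 1.0902

Rearrange to standard form: -x^2 - 9x + 11 = 0.
Discriminant: (-9)^2 - 4*(-1)*11 = 125.
Quadratic formula: x = (9 +/- sqrt(125)) / (-2).
So x = -5*sqrt(5)/2 - 9/2 ~= -10.0902 or x = -9/2 + 5*sqrt(5)/2 ~= 1.0902.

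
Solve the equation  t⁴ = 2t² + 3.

t = -1.7321 or t = 1.7321

Let u = t². The equation becomes u² - 2u - 3 = 0.
Factor: (u - 3)(u + 1) = 0, so u = 3 or u = -1.
t² = 3 gives t = ±√(3) ≈ ±1.7321.
t² = -1 < 0 has no real solution.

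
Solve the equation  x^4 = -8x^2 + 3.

x = -0.5991 or x = 0.5991

Let u = x^2. The equation becomes u^2 + 8u - 3 = 0.
By the quadratic formula, u = -4 + sqrt(19) or u = -sqrt(19) - 4.
x^2 = -4 + sqrt(19) gives x = +/-sqrt(-4 + sqrt(19)) ~= +/-0.5991.
x^2 = -sqrt(19) - 4 < 0 has no real solution.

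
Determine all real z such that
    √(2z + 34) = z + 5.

z = 1

Square both sides: 2z + 34 = (z + 5)².
Expand and rearrange: z² + 8z - 9 = 0.
Solving gives z = 1 or z = -9.
Check each candidate in the original equation:
  z = 1: √(36) = 6, while z + 5 = 6 — valid.
  z = -9: √(16) = 4, while z + 5 = -4 — extraneous.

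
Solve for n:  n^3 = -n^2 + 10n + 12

n = -3 or n = -1.2361 or n = 3.2361

Rearrange: n^3 + n^2 - 10n - 12 = 0.
Possible rational roots are divisors of -12. Testing n = -3 gives 0, so (n + 3) is a factor.
Divide: n^3 + n^2 - 10n - 12 = (n + 3)(n^2 - 2n - 4).
Apply the quadratic formula to n^2 - 2n - 4 = 0: n = (2 +/- sqrt(20))/2, i.e. n ~= 3.2361 or n ~= -1.2361.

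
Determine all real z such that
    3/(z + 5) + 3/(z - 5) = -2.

z = -6.7202 or z = 3.7202

Multiply both sides by (z + 5)(z - 5):
3(z - 5) + 3(z + 5) = -2(z + 5)(z - 5).
Expand and collect terms: -2z² - 6z + 50 = 0.
By the quadratic formula, z = (6 ± √436) / -4, so z ≈ -6.7202 or z ≈ 3.7202.
Neither value makes a denominator zero (z ≠ -5, z ≠ 5), so both are valid.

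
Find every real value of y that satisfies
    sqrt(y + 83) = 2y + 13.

y = -2

Square both sides: y + 83 = (2y + 13)^2.
Expand and rearrange: 4y^2 + 51y + 86 = 0.
Solving gives y = -2 or y = -10.75.
Check each candidate in the original equation:
  y = -2: sqrt(81) = 9, while 2y + 13 = 9 — valid.
  y = -10.75: sqrt(72.25) = 8.5, while 2y + 13 = -8.5 — extraneous.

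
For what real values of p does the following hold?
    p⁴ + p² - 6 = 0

p = -1.4142 or p = 1.4142

Let u = p². The equation becomes u² + u - 6 = 0.
Factor: (u + 3)(u - 2) = 0, so u = -3 or u = 2.
p² = -3 < 0 has no real solution.
p² = 2 gives p = ±√(2) ≈ ±1.4142.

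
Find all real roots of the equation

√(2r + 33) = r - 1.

Square both sides: 2r + 33 = (r - 1)².
Expand and rearrange: r² - 4r - 32 = 0.
Solving gives r = 8 or r = -4.
Check each candidate in the original equation:
  r = 8: √(49) = 7, while r - 1 = 7 — valid.
  r = -4: √(25) = 5, while r - 1 = -5 — extraneous.

r = 8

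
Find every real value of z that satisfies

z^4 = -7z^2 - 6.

Let u = z^2. The equation becomes u^2 + 7u + 6 = 0.
Factor: (u + 6)(u + 1) = 0, so u = -6 or u = -1.
z^2 = -6 < 0 has no real solution.
z^2 = -1 < 0 has no real solution.

No real solutions.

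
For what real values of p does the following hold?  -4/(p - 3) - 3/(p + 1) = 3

Multiply both sides by (p - 3)(p + 1):
-4(p + 1) - 3(p - 3) = 3(p - 3)(p + 1).
Expand and collect terms: 3p² + p - 14 = 0.
Factor or apply the quadratic formula: p = 2 or p = -2.3333.
Neither value makes a denominator zero (p ≠ 3, p ≠ -1), so both are valid.

p = -2.3333 or p = 2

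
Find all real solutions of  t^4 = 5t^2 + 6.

Let u = t^2. The equation becomes u^2 - 5u - 6 = 0.
Factor: (u - 6)(u + 1) = 0, so u = 6 or u = -1.
t^2 = 6 gives t = +/-sqrt(6) ~= +/-2.4495.
t^2 = -1 < 0 has no real solution.

t = -2.4495 or t = 2.4495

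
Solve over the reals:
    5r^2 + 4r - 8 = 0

Discriminant: (4)^2 - 4*5*(-8) = 176.
Quadratic formula: r = (-4 +/- sqrt(176)) / 10.
So r = -2/5 + 2*sqrt(11)/5 ~= 0.9266 or r = -2*sqrt(11)/5 - 2/5 ~= -1.7266.

r = -1.7266 or r = 0.9266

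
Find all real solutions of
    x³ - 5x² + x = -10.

Rearrange: x³ - 5x² + x + 10 = 0.
Possible rational roots are divisors of 10. Testing x = 2 gives 0, so (x - 2) is a factor.
Divide: x³ - 5x² + x + 10 = (x - 2)(x² - 3x - 5).
Apply the quadratic formula to x² - 3x - 5 = 0: x = (3 ± √29)/2, i.e. x ≈ 4.1926 or x ≈ -1.1926.

x = -1.1926 or x = 2 or x = 4.1926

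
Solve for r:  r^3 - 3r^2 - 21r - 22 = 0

r = -2 or r = -1.6533 or r = 6.6533

Possible rational roots are divisors of -22. Testing r = -2 gives 0, so (r + 2) is a factor.
Divide: r^3 - 3r^2 - 21r - 22 = (r + 2)(r^2 - 5r - 11).
Apply the quadratic formula to r^2 - 5r - 11 = 0: r = (5 +/- sqrt(69))/2, i.e. r ~= 6.6533 or r ~= -1.6533.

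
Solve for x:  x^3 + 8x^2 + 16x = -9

Rearrange: x^3 + 8x^2 + 16x + 9 = 0.
Possible rational roots are divisors of 9. Testing x = -1 gives 0, so (x + 1) is a factor.
Divide: x^3 + 8x^2 + 16x + 9 = (x + 1)(x^2 + 7x + 9).
Apply the quadratic formula to x^2 + 7x + 9 = 0: x = (-7 +/- sqrt(13))/2, i.e. x ~= -1.6972 or x ~= -5.3028.

x = -5.3028 or x = -1.6972 or x = -1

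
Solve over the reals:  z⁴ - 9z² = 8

Let u = z². The equation becomes u² - 9u - 8 = 0.
By the quadratic formula, u = 9/2 + √(113)/2 or u = 9/2 - √(113)/2.
z² = 9/2 + √(113)/2 gives z = ±√(9/2 + √(113)/2) ≈ ±3.1329.
z² = 9/2 - √(113)/2 < 0 has no real solution.

z = -3.1329 or z = 3.1329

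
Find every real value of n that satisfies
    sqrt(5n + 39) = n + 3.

Square both sides: 5n + 39 = (n + 3)^2.
Expand and rearrange: n^2 + n - 30 = 0.
Solving gives n = 5 or n = -6.
Check each candidate in the original equation:
  n = 5: sqrt(64) = 8, while n + 3 = 8 — valid.
  n = -6: sqrt(9) = 3, while n + 3 = -3 — extraneous.

n = 5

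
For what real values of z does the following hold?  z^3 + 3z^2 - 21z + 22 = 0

z = -6.6533 or z = 1.6533 or z = 2

Possible rational roots are divisors of 22. Testing z = 2 gives 0, so (z - 2) is a factor.
Divide: z^3 + 3z^2 - 21z + 22 = (z - 2)(z^2 + 5z - 11).
Apply the quadratic formula to z^2 + 5z - 11 = 0: z = (-5 +/- sqrt(69))/2, i.e. z ~= 1.6533 or z ~= -6.6533.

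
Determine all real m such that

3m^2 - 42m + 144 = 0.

Factor: 3(m - 8)(m - 6) = 0.
So m = 8 or m = 6.

m = 6 or m = 8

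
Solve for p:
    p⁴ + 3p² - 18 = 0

p = -1.7321 or p = 1.7321

Let u = p². The equation becomes u² + 3u - 18 = 0.
Factor: (u + 6)(u - 3) = 0, so u = -6 or u = 3.
p² = -6 < 0 has no real solution.
p² = 3 gives p = ±√(3) ≈ ±1.7321.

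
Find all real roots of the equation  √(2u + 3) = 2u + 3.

u = -1.5 or u = -1

Square both sides: 2u + 3 = (2u + 3)².
Expand and rearrange: 4u² + 10u + 6 = 0.
Solving gives u = -1 or u = -1.5.
Check each candidate in the original equation:
  u = -1: √(1) = 1, while 2u + 3 = 1 — valid.
  u = -1.5: √(0) = 0, while 2u + 3 = 0 — valid.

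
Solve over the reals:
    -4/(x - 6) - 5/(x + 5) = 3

Multiply both sides by (x - 6)(x + 5):
-4(x + 5) - 5(x - 6) = 3(x - 6)(x + 5).
Expand and collect terms: 3x^2 + 6x - 100 = 0.
By the quadratic formula, x = (-6 +/- sqrt(1236)) / 6, so x ~= 4.8595 or x ~= -6.8595.
Neither value makes a denominator zero (x != 6, x != -5), so both are valid.

x = -6.8595 or x = 4.8595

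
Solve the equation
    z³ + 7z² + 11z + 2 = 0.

z = -4.7913 or z = -2 or z = -0.2087

Possible rational roots are divisors of 2. Testing z = -2 gives 0, so (z + 2) is a factor.
Divide: z³ + 7z² + 11z + 2 = (z + 2)(z² + 5z + 1).
Apply the quadratic formula to z² + 5z + 1 = 0: z = (-5 ± √21)/2, i.e. z ≈ -0.2087 or z ≈ -4.7913.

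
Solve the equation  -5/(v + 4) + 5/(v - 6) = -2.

v = 1

Multiply both sides by (v + 4)(v - 6):
-5(v - 6) + 5(v + 4) = -2(v + 4)(v - 6).
Expand and collect terms: -2v² + 4v - 2 = 0.
This has the repeated root v = 1.
Neither value makes a denominator zero (v ≠ -4, v ≠ 6), so both are valid.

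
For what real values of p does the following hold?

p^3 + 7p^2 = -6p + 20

p = -5 or p = -3.2361 or p = 1.2361

Rearrange: p^3 + 7p^2 + 6p - 20 = 0.
Possible rational roots are divisors of -20. Testing p = -5 gives 0, so (p + 5) is a factor.
Divide: p^3 + 7p^2 + 6p - 20 = (p + 5)(p^2 + 2p - 4).
Apply the quadratic formula to p^2 + 2p - 4 = 0: p = (-2 +/- sqrt(20))/2, i.e. p ~= 1.2361 or p ~= -3.2361.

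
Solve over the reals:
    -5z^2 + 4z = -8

z = -0.9266 or z = 1.7266

Rearrange to standard form: -5z^2 + 4z + 8 = 0.
Discriminant: (4)^2 - 4*(-5)*8 = 176.
Quadratic formula: z = (-4 +/- sqrt(176)) / (-10).
So z = 2/5 - 2*sqrt(11)/5 ~= -0.9266 or z = 2/5 + 2*sqrt(11)/5 ~= 1.7266.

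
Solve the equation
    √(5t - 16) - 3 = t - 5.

Isolate the radical: √(5t - 16) = t - 2.
Square both sides: 5t - 16 = (t - 2)².
Expand and rearrange: t² - 9t + 20 = 0.
Solving gives t = 5 or t = 4.
Check each candidate in the original equation:
  t = 5: √(9) = 3, while t - 2 = 3 — valid.
  t = 4: √(4) = 2, while t - 2 = 2 — valid.

t = 4 or t = 5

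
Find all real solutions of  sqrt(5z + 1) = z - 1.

Square both sides: 5z + 1 = (z - 1)^2.
Expand and rearrange: z^2 - 7z = 0.
Solving gives z = 7 or z = 0.
Check each candidate in the original equation:
  z = 7: sqrt(36) = 6, while z - 1 = 6 — valid.
  z = 0: sqrt(1) = 1, while z - 1 = -1 — extraneous.

z = 7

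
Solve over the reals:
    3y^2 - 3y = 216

Bring every term to one side: 3y^2 - 3y - 216 = 0.
Factor: 3(y - 9)(y + 8) = 0.
So y = 9 or y = -8.

y = -8 or y = 9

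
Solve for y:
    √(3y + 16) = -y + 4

Square both sides: 3y + 16 = (-y + 4)².
Expand and rearrange: y² - 11y = 0.
Solving gives y = 11 or y = 0.
Check each candidate in the original equation:
  y = 11: √(49) = 7, while -y + 4 = -7 — extraneous.
  y = 0: √(16) = 4, while -y + 4 = 4 — valid.

y = 0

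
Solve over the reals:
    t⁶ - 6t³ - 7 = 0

Let u = t³. The equation becomes u² - 6u - 7 = 0.
Factor: (u + 1)(u - 7) = 0, so u = -1 or u = 7.
t³ = -1 gives t = -1.
t³ = 7 gives t = ∛(7) ≈ 1.9129.

t = -1 or t = 1.9129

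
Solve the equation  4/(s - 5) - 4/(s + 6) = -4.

Multiply both sides by (s - 5)(s + 6):
4(s + 6) - 4(s - 5) = -4(s - 5)(s + 6).
Expand and collect terms: -4s² - 4s + 76 = 0.
By the quadratic formula, s = (4 ± √1232) / -8, so s ≈ -4.8875 or s ≈ 3.8875.
Neither value makes a denominator zero (s ≠ 5, s ≠ -6), so both are valid.

s = -4.8875 or s = 3.8875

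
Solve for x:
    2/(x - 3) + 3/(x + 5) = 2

Multiply both sides by (x - 3)(x + 5):
2(x + 5) + 3(x - 3) = 2(x - 3)(x + 5).
Expand and collect terms: 2x² - x - 31 = 0.
By the quadratic formula, x = (1 ± √249) / 4, so x ≈ 4.1949 or x ≈ -3.6949.
Neither value makes a denominator zero (x ≠ 3, x ≠ -5), so both are valid.

x = -3.6949 or x = 4.1949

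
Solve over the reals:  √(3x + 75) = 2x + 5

Square both sides: 3x + 75 = (2x + 5)².
Expand and rearrange: 4x² + 17x - 50 = 0.
Solving gives x = 2 or x = -6.25.
Check each candidate in the original equation:
  x = 2: √(81) = 9, while 2x + 5 = 9 — valid.
  x = -6.25: √(56.25) = 7.5, while 2x + 5 = -7.5 — extraneous.

x = 2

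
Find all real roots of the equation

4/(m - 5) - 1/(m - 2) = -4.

m = 2.4069 or m = 3.8431

Multiply both sides by (m - 5)(m - 2):
4(m - 2) - (m - 5) = -4(m - 5)(m - 2).
Expand and collect terms: -4m^2 + 25m - 37 = 0.
By the quadratic formula, m = (-25 +/- sqrt(33)) / -8, so m ~= 2.4069 or m ~= 3.8431.
Neither value makes a denominator zero (m != 5, m != 2), so both are valid.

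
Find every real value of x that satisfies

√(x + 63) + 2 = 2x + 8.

x = 1

Isolate the radical: √(x + 63) = 2x + 6.
Square both sides: x + 63 = (2x + 6)².
Expand and rearrange: 4x² + 23x - 27 = 0.
Solving gives x = 1 or x = -6.75.
Check each candidate in the original equation:
  x = 1: √(64) = 8, while 2x + 6 = 8 — valid.
  x = -6.75: √(56.25) = 7.5, while 2x + 6 = -7.5 — extraneous.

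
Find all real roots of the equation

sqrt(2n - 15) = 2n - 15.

n = 7.5 or n = 8

Square both sides: 2n - 15 = (2n - 15)^2.
Expand and rearrange: 4n^2 - 62n + 240 = 0.
Solving gives n = 8 or n = 7.5.
Check each candidate in the original equation:
  n = 8: sqrt(1) = 1, while 2n - 15 = 1 — valid.
  n = 7.5: sqrt(0) = 0, while 2n - 15 = 0 — valid.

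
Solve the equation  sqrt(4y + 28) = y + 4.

y = 2

Square both sides: 4y + 28 = (y + 4)^2.
Expand and rearrange: y^2 + 4y - 12 = 0.
Solving gives y = 2 or y = -6.
Check each candidate in the original equation:
  y = 2: sqrt(36) = 6, while y + 4 = 6 — valid.
  y = -6: sqrt(4) = 2, while y + 4 = -2 — extraneous.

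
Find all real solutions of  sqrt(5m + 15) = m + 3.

Square both sides: 5m + 15 = (m + 3)^2.
Expand and rearrange: m^2 + m - 6 = 0.
Solving gives m = 2 or m = -3.
Check each candidate in the original equation:
  m = 2: sqrt(25) = 5, while m + 3 = 5 — valid.
  m = -3: sqrt(0) = 0, while m + 3 = 0 — valid.

m = -3 or m = 2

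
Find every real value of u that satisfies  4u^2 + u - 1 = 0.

Discriminant: (1)^2 - 4*4*(-1) = 17.
Quadratic formula: u = (-1 +/- sqrt(17)) / 8.
So u = -1/8 + sqrt(17)/8 ~= 0.3904 or u = -sqrt(17)/8 - 1/8 ~= -0.6404.

u = -0.6404 or u = 0.3904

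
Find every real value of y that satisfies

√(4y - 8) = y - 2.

Square both sides: 4y - 8 = (y - 2)².
Expand and rearrange: y² - 8y + 12 = 0.
Solving gives y = 6 or y = 2.
Check each candidate in the original equation:
  y = 6: √(16) = 4, while y - 2 = 4 — valid.
  y = 2: √(0) = 0, while y - 2 = 0 — valid.

y = 2 or y = 6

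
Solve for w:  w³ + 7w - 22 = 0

w = 2

Possible rational roots are divisors of -22. Testing w = 2 gives 0, so (w - 2) is a factor.
Divide: w³ + 7w - 22 = (w - 2)(w² + 2w + 11).
The quadratic w² + 2w + 11 has discriminant -40 < 0, so no further real roots.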